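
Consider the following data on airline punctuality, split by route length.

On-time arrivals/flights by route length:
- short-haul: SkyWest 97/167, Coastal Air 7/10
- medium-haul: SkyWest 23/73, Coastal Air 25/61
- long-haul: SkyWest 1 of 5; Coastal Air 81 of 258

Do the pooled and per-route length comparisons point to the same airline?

Short-haul: SkyWest 97/167 = 58.1%, Coastal Air 7/10 = 70.0% → Coastal Air
Medium-haul: SkyWest 23/73 = 31.5%, Coastal Air 25/61 = 41.0% → Coastal Air
Long-haul: SkyWest 1/5 = 20.0%, Coastal Air 81/258 = 31.4% → Coastal Air
Overall: SkyWest 121/245 = 49.4%, Coastal Air 113/329 = 34.3% → SkyWest
Coastal Air wins each route group but SkyWest wins overall — the comparison reverses. Coastal Air's flights skew toward long-haul, which has a lower base rate.

No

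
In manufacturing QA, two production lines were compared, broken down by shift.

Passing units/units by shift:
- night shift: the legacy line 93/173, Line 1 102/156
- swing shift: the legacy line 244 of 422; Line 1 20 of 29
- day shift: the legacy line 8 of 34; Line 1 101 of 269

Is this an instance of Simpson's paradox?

Night shift: the legacy line 93/173 = 53.8%, Line 1 102/156 = 65.4% → Line 1
Swing shift: the legacy line 244/422 = 57.8%, Line 1 20/29 = 69.0% → Line 1
Day shift: the legacy line 8/34 = 23.5%, Line 1 101/269 = 37.5% → Line 1
Overall: the legacy line 345/629 = 54.8%, Line 1 223/454 = 49.1% → the legacy line
Line 1 wins each shift group but the legacy line wins overall — the comparison reverses. Line 1's units skew toward day shift, which has a lower base rate.

Yes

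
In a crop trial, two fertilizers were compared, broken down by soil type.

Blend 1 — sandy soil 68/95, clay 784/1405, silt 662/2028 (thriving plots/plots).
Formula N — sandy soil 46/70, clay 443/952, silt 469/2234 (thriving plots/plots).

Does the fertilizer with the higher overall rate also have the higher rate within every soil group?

Sandy soil: Blend 1 68/95 = 71.6%, Formula N 46/70 = 65.7% → Blend 1
Clay: Blend 1 784/1405 = 55.8%, Formula N 443/952 = 46.5% → Blend 1
Silt: Blend 1 662/2028 = 32.6%, Formula N 469/2234 = 21.0% → Blend 1
Overall: Blend 1 1514/3528 = 42.9%, Formula N 958/3256 = 29.4% → Blend 1
Blend 1 wins overall and in every soil group — no reversal.

Yes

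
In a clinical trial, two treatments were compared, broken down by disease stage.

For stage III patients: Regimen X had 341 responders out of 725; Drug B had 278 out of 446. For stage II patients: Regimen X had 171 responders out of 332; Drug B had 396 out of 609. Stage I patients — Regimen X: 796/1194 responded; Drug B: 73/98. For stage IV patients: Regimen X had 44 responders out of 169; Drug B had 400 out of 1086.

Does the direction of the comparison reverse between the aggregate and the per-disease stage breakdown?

Yes

Stage III: Regimen X 341/725 = 47.0%, Drug B 278/446 = 62.3% → Drug B
Stage II: Regimen X 171/332 = 51.5%, Drug B 396/609 = 65.0% → Drug B
Stage I: Regimen X 796/1194 = 66.7%, Drug B 73/98 = 74.5% → Drug B
Stage IV: Regimen X 44/169 = 26.0%, Drug B 400/1086 = 36.8% → Drug B
Overall: Regimen X 1352/2420 = 55.9%, Drug B 1147/2239 = 51.2% → Regimen X
Drug B wins each disease group but Regimen X wins overall — the comparison reverses. Drug B's patients skew toward stage IV, which has a lower base rate.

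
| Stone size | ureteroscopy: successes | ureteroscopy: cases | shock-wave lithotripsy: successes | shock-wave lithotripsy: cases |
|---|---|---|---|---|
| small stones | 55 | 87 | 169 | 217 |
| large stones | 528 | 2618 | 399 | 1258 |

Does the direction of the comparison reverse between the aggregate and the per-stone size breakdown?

Small stones: ureteroscopy 55/87 = 63.2%, shock-wave lithotripsy 169/217 = 77.9% → shock-wave lithotripsy
Large stones: ureteroscopy 528/2618 = 20.2%, shock-wave lithotripsy 399/1258 = 31.7% → shock-wave lithotripsy
Overall: ureteroscopy 583/2705 = 21.6%, shock-wave lithotripsy 568/1475 = 38.5% → shock-wave lithotripsy
Shock-wave lithotripsy wins overall and in every stone group — no reversal.

No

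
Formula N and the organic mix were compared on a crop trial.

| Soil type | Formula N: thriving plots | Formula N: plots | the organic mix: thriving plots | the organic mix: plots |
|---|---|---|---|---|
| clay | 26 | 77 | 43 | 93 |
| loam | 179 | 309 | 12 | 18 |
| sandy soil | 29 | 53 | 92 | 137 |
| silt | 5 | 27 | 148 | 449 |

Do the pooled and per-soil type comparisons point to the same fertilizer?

No

Clay: Formula N 26/77 = 33.8%, the organic mix 43/93 = 46.2% → the organic mix
Loam: Formula N 179/309 = 57.9%, the organic mix 12/18 = 66.7% → the organic mix
Sandy soil: Formula N 29/53 = 54.7%, the organic mix 92/137 = 67.2% → the organic mix
Silt: Formula N 5/27 = 18.5%, the organic mix 148/449 = 33.0% → the organic mix
Overall: Formula N 239/466 = 51.3%, the organic mix 295/697 = 42.3% → Formula N
The organic mix wins each soil group but Formula N wins overall — the comparison reverses. The organic mix's plots skew toward silt, which has a lower base rate.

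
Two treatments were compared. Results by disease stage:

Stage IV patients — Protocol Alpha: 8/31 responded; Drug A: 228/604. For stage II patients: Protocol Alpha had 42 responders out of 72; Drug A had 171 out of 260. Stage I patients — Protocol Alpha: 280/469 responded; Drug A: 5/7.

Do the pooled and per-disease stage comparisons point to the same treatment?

Stage IV: Protocol Alpha 8/31 = 25.8%, Drug A 228/604 = 37.7% → Drug A
Stage II: Protocol Alpha 42/72 = 58.3%, Drug A 171/260 = 65.8% → Drug A
Stage I: Protocol Alpha 280/469 = 59.7%, Drug A 5/7 = 71.4% → Drug A
Overall: Protocol Alpha 330/572 = 57.7%, Drug A 404/871 = 46.4% → Protocol Alpha
Drug A wins each disease group but Protocol Alpha wins overall — the comparison reverses. Drug A's patients skew toward stage IV, which has a lower base rate.

No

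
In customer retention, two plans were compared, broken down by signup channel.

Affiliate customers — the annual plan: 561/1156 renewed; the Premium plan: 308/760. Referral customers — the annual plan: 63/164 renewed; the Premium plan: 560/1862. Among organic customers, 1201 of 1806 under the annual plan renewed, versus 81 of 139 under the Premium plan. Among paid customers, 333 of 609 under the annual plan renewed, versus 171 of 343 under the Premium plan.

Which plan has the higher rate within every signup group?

the annual plan

Affiliate: the annual plan 561/1156 = 48.5%, the Premium plan 308/760 = 40.5% → the annual plan
Referral: the annual plan 63/164 = 38.4%, the Premium plan 560/1862 = 30.1% → the annual plan
Organic: the annual plan 1201/1806 = 66.5%, the Premium plan 81/139 = 58.3% → the annual plan
Paid: the annual plan 333/609 = 54.7%, the Premium plan 171/343 = 49.9% → the annual plan
The annual plan has the higher rate in all 4 groups.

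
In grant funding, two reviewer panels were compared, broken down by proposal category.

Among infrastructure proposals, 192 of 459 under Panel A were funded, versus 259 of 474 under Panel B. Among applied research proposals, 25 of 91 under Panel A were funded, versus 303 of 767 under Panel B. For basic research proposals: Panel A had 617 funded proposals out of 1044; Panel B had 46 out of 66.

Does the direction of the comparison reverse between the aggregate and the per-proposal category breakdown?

Infrastructure: Panel A 192/459 = 41.8%, Panel B 259/474 = 54.6% → Panel B
Applied research: Panel A 25/91 = 27.5%, Panel B 303/767 = 39.5% → Panel B
Basic research: Panel A 617/1044 = 59.1%, Panel B 46/66 = 69.7% → Panel B
Overall: Panel A 834/1594 = 52.3%, Panel B 608/1307 = 46.5% → Panel A
Panel B wins each proposal group but Panel A wins overall — the comparison reverses. Panel B's proposals skew toward applied research, which has a lower base rate.

Yes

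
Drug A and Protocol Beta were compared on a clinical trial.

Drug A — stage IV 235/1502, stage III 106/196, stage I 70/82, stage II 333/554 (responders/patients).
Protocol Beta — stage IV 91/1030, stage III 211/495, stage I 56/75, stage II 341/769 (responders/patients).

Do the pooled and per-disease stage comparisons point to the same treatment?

Stage IV: Drug A 235/1502 = 15.6%, Protocol Beta 91/1030 = 8.8% → Drug A
Stage III: Drug A 106/196 = 54.1%, Protocol Beta 211/495 = 42.6% → Drug A
Stage I: Drug A 70/82 = 85.4%, Protocol Beta 56/75 = 74.7% → Drug A
Stage II: Drug A 333/554 = 60.1%, Protocol Beta 341/769 = 44.3% → Drug A
Overall: Drug A 744/2334 = 31.9%, Protocol Beta 699/2369 = 29.5% → Drug A
Drug A wins overall and in every disease group — no reversal.

Yes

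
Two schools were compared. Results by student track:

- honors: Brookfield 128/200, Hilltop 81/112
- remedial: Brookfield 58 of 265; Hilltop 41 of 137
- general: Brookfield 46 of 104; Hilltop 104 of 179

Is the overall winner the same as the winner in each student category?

Honors: Brookfield 128/200 = 64.0%, Hilltop 81/112 = 72.3% → Hilltop
Remedial: Brookfield 58/265 = 21.9%, Hilltop 41/137 = 29.9% → Hilltop
General: Brookfield 46/104 = 44.2%, Hilltop 104/179 = 58.1% → Hilltop
Overall: Brookfield 232/569 = 40.8%, Hilltop 226/428 = 52.8% → Hilltop
Hilltop wins overall and in every student group — no reversal.

Yes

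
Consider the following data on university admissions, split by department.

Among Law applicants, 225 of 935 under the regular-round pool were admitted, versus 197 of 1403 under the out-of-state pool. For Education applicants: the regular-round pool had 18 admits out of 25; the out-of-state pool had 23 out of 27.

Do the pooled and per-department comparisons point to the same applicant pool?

Law: the regular-round pool 225/935 = 24.1%, the out-of-state pool 197/1403 = 14.0% → the regular-round pool
Education: the regular-round pool 18/25 = 72.0%, the out-of-state pool 23/27 = 85.2% → the out-of-state pool
Overall: the regular-round pool 243/960 = 25.3%, the out-of-state pool 220/1430 = 15.4% → the regular-round pool
Neither sweeps: the regular-round pool wins 1 of 2 groups, the out-of-state pool wins 1. The regular-round pool wins overall but not every group — no Simpson reversal.

No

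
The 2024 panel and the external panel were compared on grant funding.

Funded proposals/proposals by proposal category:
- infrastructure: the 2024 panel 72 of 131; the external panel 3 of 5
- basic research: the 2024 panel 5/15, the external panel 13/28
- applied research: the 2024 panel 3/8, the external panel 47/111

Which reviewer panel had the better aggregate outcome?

Infrastructure: the 2024 panel 72/131 = 55.0%, the external panel 3/5 = 60.0% → the external panel
Basic research: the 2024 panel 5/15 = 33.3%, the external panel 13/28 = 46.4% → the external panel
Applied research: the 2024 panel 3/8 = 37.5%, the external panel 47/111 = 42.3% → the external panel
Overall: the 2024 panel 80/154 = 51.9%, the external panel 63/144 = 43.8% → the 2024 panel
(The external panel wins every proposal group but the 2024 panel wins overall — the external panel's proposals skew toward the low-rate applied research group.)

the 2024 panel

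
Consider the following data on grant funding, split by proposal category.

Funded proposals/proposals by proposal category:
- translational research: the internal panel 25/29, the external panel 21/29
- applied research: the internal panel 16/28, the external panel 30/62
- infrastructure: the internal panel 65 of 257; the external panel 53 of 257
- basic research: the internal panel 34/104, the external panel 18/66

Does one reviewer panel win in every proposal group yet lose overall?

Translational research: the internal panel 25/29 = 86.2%, the external panel 21/29 = 72.4% → the internal panel
Applied research: the internal panel 16/28 = 57.1%, the external panel 30/62 = 48.4% → the internal panel
Infrastructure: the internal panel 65/257 = 25.3%, the external panel 53/257 = 20.6% → the internal panel
Basic research: the internal panel 34/104 = 32.7%, the external panel 18/66 = 27.3% → the internal panel
Overall: the internal panel 140/418 = 33.5%, the external panel 122/414 = 29.5% → the internal panel
The internal panel wins overall and in every proposal group — no reversal.

No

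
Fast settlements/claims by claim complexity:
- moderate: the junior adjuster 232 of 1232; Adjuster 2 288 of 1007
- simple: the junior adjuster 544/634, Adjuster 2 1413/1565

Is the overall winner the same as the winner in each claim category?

Moderate: the junior adjuster 232/1232 = 18.8%, Adjuster 2 288/1007 = 28.6% → Adjuster 2
Simple: the junior adjuster 544/634 = 85.8%, Adjuster 2 1413/1565 = 90.3% → Adjuster 2
Overall: the junior adjuster 776/1866 = 41.6%, Adjuster 2 1701/2572 = 66.1% → Adjuster 2
Adjuster 2 wins overall and in every claim group — no reversal.

Yes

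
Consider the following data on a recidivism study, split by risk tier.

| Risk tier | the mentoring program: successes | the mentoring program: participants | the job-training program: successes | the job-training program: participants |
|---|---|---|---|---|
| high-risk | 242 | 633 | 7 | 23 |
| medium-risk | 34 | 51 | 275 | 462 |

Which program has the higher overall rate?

the job-training program

High-risk: the mentoring program 242/633 = 38.2%, the job-training program 7/23 = 30.4% → the mentoring program
Medium-risk: the mentoring program 34/51 = 66.7%, the job-training program 275/462 = 59.5% → the mentoring program
Overall: the mentoring program 276/684 = 40.4%, the job-training program 282/485 = 58.1% → the job-training program
(The mentoring program wins every risk group but the job-training program wins overall — the mentoring program's participants skew toward the low-rate high-risk group.)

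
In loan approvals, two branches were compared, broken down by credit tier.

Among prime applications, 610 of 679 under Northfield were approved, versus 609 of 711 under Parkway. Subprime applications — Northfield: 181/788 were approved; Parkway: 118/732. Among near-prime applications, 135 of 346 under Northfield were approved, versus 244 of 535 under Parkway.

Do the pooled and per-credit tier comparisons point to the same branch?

Prime: Northfield 610/679 = 89.8%, Parkway 609/711 = 85.7% → Northfield
Subprime: Northfield 181/788 = 23.0%, Parkway 118/732 = 16.1% → Northfield
Near-prime: Northfield 135/346 = 39.0%, Parkway 244/535 = 45.6% → Parkway
Overall: Northfield 926/1813 = 51.1%, Parkway 971/1978 = 49.1% → Northfield
Neither sweeps: Northfield wins 2 of 3 groups, Parkway wins 1. Northfield wins overall but not every group — no Simpson reversal.

No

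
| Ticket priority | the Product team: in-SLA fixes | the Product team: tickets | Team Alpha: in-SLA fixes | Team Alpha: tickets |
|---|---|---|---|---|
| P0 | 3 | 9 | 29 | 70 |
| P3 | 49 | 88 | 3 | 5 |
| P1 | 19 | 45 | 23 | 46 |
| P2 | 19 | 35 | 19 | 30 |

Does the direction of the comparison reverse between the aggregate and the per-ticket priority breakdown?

P0: the Product team 3/9 = 33.3%, Team Alpha 29/70 = 41.4% → Team Alpha
P3: the Product team 49/88 = 55.7%, Team Alpha 3/5 = 60.0% → Team Alpha
P1: the Product team 19/45 = 42.2%, Team Alpha 23/46 = 50.0% → Team Alpha
P2: the Product team 19/35 = 54.3%, Team Alpha 19/30 = 63.3% → Team Alpha
Overall: the Product team 90/177 = 50.8%, Team Alpha 74/151 = 49.0% → the Product team
Team Alpha wins each ticket group but the Product team wins overall — the comparison reverses. Team Alpha's tickets skew toward P0, which has a lower base rate.

Yes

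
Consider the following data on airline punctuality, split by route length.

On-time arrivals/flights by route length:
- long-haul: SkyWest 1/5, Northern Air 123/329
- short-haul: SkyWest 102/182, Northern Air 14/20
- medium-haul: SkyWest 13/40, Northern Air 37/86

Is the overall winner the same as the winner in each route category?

No

Long-haul: SkyWest 1/5 = 20.0%, Northern Air 123/329 = 37.4% → Northern Air
Short-haul: SkyWest 102/182 = 56.0%, Northern Air 14/20 = 70.0% → Northern Air
Medium-haul: SkyWest 13/40 = 32.5%, Northern Air 37/86 = 43.0% → Northern Air
Overall: SkyWest 116/227 = 51.1%, Northern Air 174/435 = 40.0% → SkyWest
Northern Air wins each route group but SkyWest wins overall — the comparison reverses. Northern Air's flights skew toward long-haul, which has a lower base rate.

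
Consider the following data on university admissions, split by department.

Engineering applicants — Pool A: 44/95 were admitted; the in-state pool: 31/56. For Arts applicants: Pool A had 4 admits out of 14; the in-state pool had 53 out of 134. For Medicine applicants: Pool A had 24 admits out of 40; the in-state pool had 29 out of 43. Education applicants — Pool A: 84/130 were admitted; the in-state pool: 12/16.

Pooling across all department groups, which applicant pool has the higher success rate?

Engineering: Pool A 44/95 = 46.3%, the in-state pool 31/56 = 55.4% → the in-state pool
Arts: Pool A 4/14 = 28.6%, the in-state pool 53/134 = 39.6% → the in-state pool
Medicine: Pool A 24/40 = 60.0%, the in-state pool 29/43 = 67.4% → the in-state pool
Education: Pool A 84/130 = 64.6%, the in-state pool 12/16 = 75.0% → the in-state pool
Overall: Pool A 156/279 = 55.9%, the in-state pool 125/249 = 50.2% → Pool A
(The in-state pool wins every department group but Pool A wins overall — the in-state pool's applicants skew toward the low-rate Arts group.)

Pool A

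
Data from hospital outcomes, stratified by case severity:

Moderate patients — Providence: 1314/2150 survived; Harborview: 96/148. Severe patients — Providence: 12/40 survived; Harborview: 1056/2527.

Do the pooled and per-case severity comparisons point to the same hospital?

Moderate: Providence 1314/2150 = 61.1%, Harborview 96/148 = 64.9% → Harborview
Severe: Providence 12/40 = 30.0%, Harborview 1056/2527 = 41.8% → Harborview
Overall: Providence 1326/2190 = 60.5%, Harborview 1152/2675 = 43.1% → Providence
Harborview wins each case group but Providence wins overall — the comparison reverses. Harborview's patients skew toward severe, which has a lower base rate.

No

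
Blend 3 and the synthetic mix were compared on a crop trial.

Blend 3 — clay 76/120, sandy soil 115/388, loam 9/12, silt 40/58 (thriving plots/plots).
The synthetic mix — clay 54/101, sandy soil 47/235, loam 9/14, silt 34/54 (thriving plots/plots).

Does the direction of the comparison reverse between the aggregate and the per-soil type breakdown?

No

Clay: Blend 3 76/120 = 63.3%, the synthetic mix 54/101 = 53.5% → Blend 3
Sandy soil: Blend 3 115/388 = 29.6%, the synthetic mix 47/235 = 20.0% → Blend 3
Loam: Blend 3 9/12 = 75.0%, the synthetic mix 9/14 = 64.3% → Blend 3
Silt: Blend 3 40/58 = 69.0%, the synthetic mix 34/54 = 63.0% → Blend 3
Overall: Blend 3 240/578 = 41.5%, the synthetic mix 144/404 = 35.6% → Blend 3
Blend 3 wins overall and in every soil group — no reversal.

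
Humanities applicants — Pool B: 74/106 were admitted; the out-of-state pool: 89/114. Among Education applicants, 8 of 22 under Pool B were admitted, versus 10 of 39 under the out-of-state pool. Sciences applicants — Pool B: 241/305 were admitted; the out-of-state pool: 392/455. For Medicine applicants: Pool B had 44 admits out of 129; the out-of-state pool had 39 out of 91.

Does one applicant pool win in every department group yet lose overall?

Humanities: Pool B 74/106 = 69.8%, the out-of-state pool 89/114 = 78.1% → the out-of-state pool
Education: Pool B 8/22 = 36.4%, the out-of-state pool 10/39 = 25.6% → Pool B
Sciences: Pool B 241/305 = 79.0%, the out-of-state pool 392/455 = 86.2% → the out-of-state pool
Medicine: Pool B 44/129 = 34.1%, the out-of-state pool 39/91 = 42.9% → the out-of-state pool
Overall: Pool B 367/562 = 65.3%, the out-of-state pool 530/699 = 75.8% → the out-of-state pool
Neither sweeps: Pool B wins 1 of 4 groups, the out-of-state pool wins 3. The out-of-state pool wins overall but not every group — no Simpson reversal.

No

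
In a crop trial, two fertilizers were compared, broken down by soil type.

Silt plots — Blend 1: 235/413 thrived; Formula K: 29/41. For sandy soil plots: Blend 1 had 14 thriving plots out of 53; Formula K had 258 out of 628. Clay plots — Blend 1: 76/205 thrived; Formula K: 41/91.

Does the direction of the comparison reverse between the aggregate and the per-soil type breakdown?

Yes

Silt: Blend 1 235/413 = 56.9%, Formula K 29/41 = 70.7% → Formula K
Sandy soil: Blend 1 14/53 = 26.4%, Formula K 258/628 = 41.1% → Formula K
Clay: Blend 1 76/205 = 37.1%, Formula K 41/91 = 45.1% → Formula K
Overall: Blend 1 325/671 = 48.4%, Formula K 328/760 = 43.2% → Blend 1
Formula K wins each soil group but Blend 1 wins overall — the comparison reverses. Formula K's plots skew toward sandy soil, which has a lower base rate.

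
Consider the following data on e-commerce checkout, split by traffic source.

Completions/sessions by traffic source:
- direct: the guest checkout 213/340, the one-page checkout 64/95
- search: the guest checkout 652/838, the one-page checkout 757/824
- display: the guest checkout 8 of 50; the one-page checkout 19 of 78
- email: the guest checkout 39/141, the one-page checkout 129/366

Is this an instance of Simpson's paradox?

No

Direct: the guest checkout 213/340 = 62.6%, the one-page checkout 64/95 = 67.4% → the one-page checkout
Search: the guest checkout 652/838 = 77.8%, the one-page checkout 757/824 = 91.9% → the one-page checkout
Display: the guest checkout 8/50 = 16.0%, the one-page checkout 19/78 = 24.4% → the one-page checkout
Email: the guest checkout 39/141 = 27.7%, the one-page checkout 129/366 = 35.2% → the one-page checkout
Overall: the guest checkout 912/1369 = 66.6%, the one-page checkout 969/1363 = 71.1% → the one-page checkout
The one-page checkout wins overall and in every traffic group — no reversal.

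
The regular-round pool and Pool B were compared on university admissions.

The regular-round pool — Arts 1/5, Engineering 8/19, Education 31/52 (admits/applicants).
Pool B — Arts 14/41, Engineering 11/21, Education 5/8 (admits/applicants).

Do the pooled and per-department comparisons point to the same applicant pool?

Arts: the regular-round pool 1/5 = 20.0%, Pool B 14/41 = 34.1% → Pool B
Engineering: the regular-round pool 8/19 = 42.1%, Pool B 11/21 = 52.4% → Pool B
Education: the regular-round pool 31/52 = 59.6%, Pool B 5/8 = 62.5% → Pool B
Overall: the regular-round pool 40/76 = 52.6%, Pool B 30/70 = 42.9% → the regular-round pool
Pool B wins each department group but the regular-round pool wins overall — the comparison reverses. Pool B's applicants skew toward Arts, which has a lower base rate.

No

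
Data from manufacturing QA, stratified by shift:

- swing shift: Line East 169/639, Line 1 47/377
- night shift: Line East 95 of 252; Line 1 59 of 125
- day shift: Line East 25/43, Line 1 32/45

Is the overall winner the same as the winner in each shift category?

No

Swing shift: Line East 169/639 = 26.4%, Line 1 47/377 = 12.5% → Line East
Night shift: Line East 95/252 = 37.7%, Line 1 59/125 = 47.2% → Line 1
Day shift: Line East 25/43 = 58.1%, Line 1 32/45 = 71.1% → Line 1
Overall: Line East 289/934 = 30.9%, Line 1 138/547 = 25.2% → Line East
Neither sweeps: Line East wins 1 of 3 groups, Line 1 wins 2. Line East wins overall but not every group — no Simpson reversal.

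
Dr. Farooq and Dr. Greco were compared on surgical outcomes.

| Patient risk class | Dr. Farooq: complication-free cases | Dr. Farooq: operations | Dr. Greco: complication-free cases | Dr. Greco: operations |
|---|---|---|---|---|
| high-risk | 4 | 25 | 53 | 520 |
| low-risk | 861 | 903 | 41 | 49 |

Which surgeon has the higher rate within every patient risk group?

Dr. Farooq

High-risk: Dr. Farooq 4/25 = 16.0%, Dr. Greco 53/520 = 10.2% → Dr. Farooq
Low-risk: Dr. Farooq 861/903 = 95.3%, Dr. Greco 41/49 = 83.7% → Dr. Farooq
Dr. Farooq has the higher rate in both groups.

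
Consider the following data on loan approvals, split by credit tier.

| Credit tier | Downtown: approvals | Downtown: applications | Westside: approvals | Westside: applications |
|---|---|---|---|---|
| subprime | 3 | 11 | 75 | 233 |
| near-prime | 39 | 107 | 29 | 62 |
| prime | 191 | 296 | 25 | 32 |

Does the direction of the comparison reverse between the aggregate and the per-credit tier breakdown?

Subprime: Downtown 3/11 = 27.3%, Westside 75/233 = 32.2% → Westside
Near-prime: Downtown 39/107 = 36.4%, Westside 29/62 = 46.8% → Westside
Prime: Downtown 191/296 = 64.5%, Westside 25/32 = 78.1% → Westside
Overall: Downtown 233/414 = 56.3%, Westside 129/327 = 39.4% → Downtown
Westside wins each credit group but Downtown wins overall — the comparison reverses. Westside's applications skew toward subprime, which has a lower base rate.

Yes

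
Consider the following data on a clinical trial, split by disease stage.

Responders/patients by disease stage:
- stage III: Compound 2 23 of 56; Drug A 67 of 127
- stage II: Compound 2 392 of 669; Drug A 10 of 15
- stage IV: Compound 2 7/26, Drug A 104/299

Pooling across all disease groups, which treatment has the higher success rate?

Stage III: Compound 2 23/56 = 41.1%, Drug A 67/127 = 52.8% → Drug A
Stage II: Compound 2 392/669 = 58.6%, Drug A 10/15 = 66.7% → Drug A
Stage IV: Compound 2 7/26 = 26.9%, Drug A 104/299 = 34.8% → Drug A
Overall: Compound 2 422/751 = 56.2%, Drug A 181/441 = 41.0% → Compound 2
(Drug A wins every disease group but Compound 2 wins overall — Drug A's patients skew toward the low-rate stage IV group.)

Compound 2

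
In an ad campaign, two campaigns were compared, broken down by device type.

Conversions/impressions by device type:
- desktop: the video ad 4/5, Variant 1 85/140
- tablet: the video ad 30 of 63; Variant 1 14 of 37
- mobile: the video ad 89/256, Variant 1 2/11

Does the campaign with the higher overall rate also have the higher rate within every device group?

No

Desktop: the video ad 4/5 = 80.0%, Variant 1 85/140 = 60.7% → the video ad
Tablet: the video ad 30/63 = 47.6%, Variant 1 14/37 = 37.8% → the video ad
Mobile: the video ad 89/256 = 34.8%, Variant 1 2/11 = 18.2% → the video ad
Overall: the video ad 123/324 = 38.0%, Variant 1 101/188 = 53.7% → Variant 1
The video ad wins each device group but Variant 1 wins overall — the comparison reverses. The video ad's impressions skew toward mobile, which has a lower base rate.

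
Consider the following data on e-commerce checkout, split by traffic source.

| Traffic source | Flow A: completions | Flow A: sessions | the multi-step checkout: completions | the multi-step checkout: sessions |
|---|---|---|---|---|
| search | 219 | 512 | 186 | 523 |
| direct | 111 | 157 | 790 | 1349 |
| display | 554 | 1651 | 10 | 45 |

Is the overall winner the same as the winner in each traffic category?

No

Search: Flow A 219/512 = 42.8%, the multi-step checkout 186/523 = 35.6% → Flow A
Direct: Flow A 111/157 = 70.7%, the multi-step checkout 790/1349 = 58.6% → Flow A
Display: Flow A 554/1651 = 33.6%, the multi-step checkout 10/45 = 22.2% → Flow A
Overall: Flow A 884/2320 = 38.1%, the multi-step checkout 986/1917 = 51.4% → the multi-step checkout
Flow A wins each traffic group but the multi-step checkout wins overall — the comparison reverses. Flow A's sessions skew toward display, which has a lower base rate.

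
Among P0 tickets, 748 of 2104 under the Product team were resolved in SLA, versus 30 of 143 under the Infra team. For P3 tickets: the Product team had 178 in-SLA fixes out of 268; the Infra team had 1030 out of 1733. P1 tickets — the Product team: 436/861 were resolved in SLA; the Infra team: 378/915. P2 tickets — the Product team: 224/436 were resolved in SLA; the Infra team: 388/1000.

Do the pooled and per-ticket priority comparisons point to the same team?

No

P0: the Product team 748/2104 = 35.6%, the Infra team 30/143 = 21.0% → the Product team
P3: the Product team 178/268 = 66.4%, the Infra team 1030/1733 = 59.4% → the Product team
P1: the Product team 436/861 = 50.6%, the Infra team 378/915 = 41.3% → the Product team
P2: the Product team 224/436 = 51.4%, the Infra team 388/1000 = 38.8% → the Product team
Overall: the Product team 1586/3669 = 43.2%, the Infra team 1826/3791 = 48.2% → the Infra team
The Product team wins each ticket group but the Infra team wins overall — the comparison reverses. The Product team's tickets skew toward P0, which has a lower base rate.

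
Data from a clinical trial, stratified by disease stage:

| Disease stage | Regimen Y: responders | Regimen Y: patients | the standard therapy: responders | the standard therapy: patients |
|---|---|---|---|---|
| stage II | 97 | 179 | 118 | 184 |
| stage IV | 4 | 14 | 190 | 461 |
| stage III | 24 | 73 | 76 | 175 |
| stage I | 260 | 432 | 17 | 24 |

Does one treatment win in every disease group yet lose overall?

Yes

Stage II: Regimen Y 97/179 = 54.2%, the standard therapy 118/184 = 64.1% → the standard therapy
Stage IV: Regimen Y 4/14 = 28.6%, the standard therapy 190/461 = 41.2% → the standard therapy
Stage III: Regimen Y 24/73 = 32.9%, the standard therapy 76/175 = 43.4% → the standard therapy
Stage I: Regimen Y 260/432 = 60.2%, the standard therapy 17/24 = 70.8% → the standard therapy
Overall: Regimen Y 385/698 = 55.2%, the standard therapy 401/844 = 47.5% → Regimen Y
The standard therapy wins each disease group but Regimen Y wins overall — the comparison reverses. The standard therapy's patients skew toward stage IV, which has a lower base rate.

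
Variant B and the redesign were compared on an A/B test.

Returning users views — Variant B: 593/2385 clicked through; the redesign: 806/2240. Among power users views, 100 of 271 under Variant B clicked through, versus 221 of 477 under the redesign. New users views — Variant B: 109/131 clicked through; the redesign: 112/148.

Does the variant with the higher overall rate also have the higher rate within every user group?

No

Returning users: Variant B 593/2385 = 24.9%, the redesign 806/2240 = 36.0% → the redesign
Power users: Variant B 100/271 = 36.9%, the redesign 221/477 = 46.3% → the redesign
New users: Variant B 109/131 = 83.2%, the redesign 112/148 = 75.7% → Variant B
Overall: Variant B 802/2787 = 28.8%, the redesign 1139/2865 = 39.8% → the redesign
Neither sweeps: Variant B wins 1 of 3 groups, the redesign wins 2. The redesign wins overall but not every group — no Simpson reversal.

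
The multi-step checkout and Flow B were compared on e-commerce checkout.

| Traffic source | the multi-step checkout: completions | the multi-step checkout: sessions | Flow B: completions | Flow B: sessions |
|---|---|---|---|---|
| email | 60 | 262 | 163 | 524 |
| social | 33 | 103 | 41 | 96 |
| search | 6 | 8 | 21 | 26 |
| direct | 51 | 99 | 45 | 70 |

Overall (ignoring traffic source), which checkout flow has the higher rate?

Flow B

Email: the multi-step checkout 60/262 = 22.9%, Flow B 163/524 = 31.1% → Flow B
Social: the multi-step checkout 33/103 = 32.0%, Flow B 41/96 = 42.7% → Flow B
Search: the multi-step checkout 6/8 = 75.0%, Flow B 21/26 = 80.8% → Flow B
Direct: the multi-step checkout 51/99 = 51.5%, Flow B 45/70 = 64.3% → Flow B
Overall: the multi-step checkout 150/472 = 31.8%, Flow B 270/716 = 37.7% → Flow B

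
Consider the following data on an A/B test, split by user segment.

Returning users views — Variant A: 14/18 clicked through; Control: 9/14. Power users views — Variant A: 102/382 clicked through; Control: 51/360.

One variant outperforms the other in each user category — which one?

Variant A

Returning users: Variant A 14/18 = 77.8%, Control 9/14 = 64.3% → Variant A
Power users: Variant A 102/382 = 26.7%, Control 51/360 = 14.2% → Variant A
Variant A has the higher rate in both groups.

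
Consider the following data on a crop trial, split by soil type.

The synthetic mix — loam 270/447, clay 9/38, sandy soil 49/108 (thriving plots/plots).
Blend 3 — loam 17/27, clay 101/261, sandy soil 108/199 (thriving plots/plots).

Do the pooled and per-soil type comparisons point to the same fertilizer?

Loam: the synthetic mix 270/447 = 60.4%, Blend 3 17/27 = 63.0% → Blend 3
Clay: the synthetic mix 9/38 = 23.7%, Blend 3 101/261 = 38.7% → Blend 3
Sandy soil: the synthetic mix 49/108 = 45.4%, Blend 3 108/199 = 54.3% → Blend 3
Overall: the synthetic mix 328/593 = 55.3%, Blend 3 226/487 = 46.4% → the synthetic mix
Blend 3 wins each soil group but the synthetic mix wins overall — the comparison reverses. Blend 3's plots skew toward clay, which has a lower base rate.

No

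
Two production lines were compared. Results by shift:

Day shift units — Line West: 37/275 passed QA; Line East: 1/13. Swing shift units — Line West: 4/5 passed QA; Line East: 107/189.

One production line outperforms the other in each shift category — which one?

Line West

Day shift: Line West 37/275 = 13.5%, Line East 1/13 = 7.7% → Line West
Swing shift: Line West 4/5 = 80.0%, Line East 107/189 = 56.6% → Line West
Line West has the higher rate in both groups.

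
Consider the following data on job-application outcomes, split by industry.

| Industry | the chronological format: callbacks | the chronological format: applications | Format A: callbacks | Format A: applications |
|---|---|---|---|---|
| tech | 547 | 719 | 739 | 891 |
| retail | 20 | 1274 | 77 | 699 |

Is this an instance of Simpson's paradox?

Tech: the chronological format 547/719 = 76.1%, Format A 739/891 = 82.9% → Format A
Retail: the chronological format 20/1274 = 1.6%, Format A 77/699 = 11.0% → Format A
Overall: the chronological format 567/1993 = 28.4%, Format A 816/1590 = 51.3% → Format A
Format A wins overall and in every industry group — no reversal.

No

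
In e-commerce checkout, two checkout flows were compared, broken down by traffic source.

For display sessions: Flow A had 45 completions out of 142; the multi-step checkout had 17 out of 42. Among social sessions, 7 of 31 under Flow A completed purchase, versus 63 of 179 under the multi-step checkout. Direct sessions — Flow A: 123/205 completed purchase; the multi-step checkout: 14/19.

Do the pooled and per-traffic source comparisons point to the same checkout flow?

Display: Flow A 45/142 = 31.7%, the multi-step checkout 17/42 = 40.5% → the multi-step checkout
Social: Flow A 7/31 = 22.6%, the multi-step checkout 63/179 = 35.2% → the multi-step checkout
Direct: Flow A 123/205 = 60.0%, the multi-step checkout 14/19 = 73.7% → the multi-step checkout
Overall: Flow A 175/378 = 46.3%, the multi-step checkout 94/240 = 39.2% → Flow A
The multi-step checkout wins each traffic group but Flow A wins overall — the comparison reverses. The multi-step checkout's sessions skew toward social, which has a lower base rate.

No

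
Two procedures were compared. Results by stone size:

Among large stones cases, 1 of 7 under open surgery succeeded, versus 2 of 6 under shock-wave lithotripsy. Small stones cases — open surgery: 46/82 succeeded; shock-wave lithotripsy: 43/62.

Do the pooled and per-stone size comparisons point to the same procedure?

Yes

Large stones: open surgery 1/7 = 14.3%, shock-wave lithotripsy 2/6 = 33.3% → shock-wave lithotripsy
Small stones: open surgery 46/82 = 56.1%, shock-wave lithotripsy 43/62 = 69.4% → shock-wave lithotripsy
Overall: open surgery 47/89 = 52.8%, shock-wave lithotripsy 45/68 = 66.2% → shock-wave lithotripsy
Shock-wave lithotripsy wins overall and in every stone group — no reversal.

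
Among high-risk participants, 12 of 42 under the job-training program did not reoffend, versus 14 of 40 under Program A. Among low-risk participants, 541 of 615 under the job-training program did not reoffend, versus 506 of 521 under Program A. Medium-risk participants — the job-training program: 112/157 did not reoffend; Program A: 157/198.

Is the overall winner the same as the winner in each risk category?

High-risk: the job-training program 12/42 = 28.6%, Program A 14/40 = 35.0% → Program A
Low-risk: the job-training program 541/615 = 88.0%, Program A 506/521 = 97.1% → Program A
Medium-risk: the job-training program 112/157 = 71.3%, Program A 157/198 = 79.3% → Program A
Overall: the job-training program 665/814 = 81.7%, Program A 677/759 = 89.2% → Program A
Program A wins overall and in every risk group — no reversal.

Yes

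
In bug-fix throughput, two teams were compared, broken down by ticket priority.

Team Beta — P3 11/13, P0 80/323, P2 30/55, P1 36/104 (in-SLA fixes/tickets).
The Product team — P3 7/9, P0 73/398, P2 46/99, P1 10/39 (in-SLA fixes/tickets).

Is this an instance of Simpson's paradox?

No

P3: Team Beta 11/13 = 84.6%, the Product team 7/9 = 77.8% → Team Beta
P0: Team Beta 80/323 = 24.8%, the Product team 73/398 = 18.3% → Team Beta
P2: Team Beta 30/55 = 54.5%, the Product team 46/99 = 46.5% → Team Beta
P1: Team Beta 36/104 = 34.6%, the Product team 10/39 = 25.6% → Team Beta
Overall: Team Beta 157/495 = 31.7%, the Product team 136/545 = 25.0% → Team Beta
Team Beta wins overall and in every ticket group — no reversal.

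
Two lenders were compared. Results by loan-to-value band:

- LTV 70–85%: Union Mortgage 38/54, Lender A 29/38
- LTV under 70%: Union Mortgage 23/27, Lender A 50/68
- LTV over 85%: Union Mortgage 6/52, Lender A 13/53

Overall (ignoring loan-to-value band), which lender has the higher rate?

LTV 70–85%: Union Mortgage 38/54 = 70.4%, Lender A 29/38 = 76.3% → Lender A
LTV under 70%: Union Mortgage 23/27 = 85.2%, Lender A 50/68 = 73.5% → Union Mortgage
LTV over 85%: Union Mortgage 6/52 = 11.5%, Lender A 13/53 = 24.5% → Lender A
Overall: Union Mortgage 67/133 = 50.4%, Lender A 92/159 = 57.9% → Lender A
(Neither sweeps every loan-to-value group, but Lender A has the higher pooled rate.)

Lender A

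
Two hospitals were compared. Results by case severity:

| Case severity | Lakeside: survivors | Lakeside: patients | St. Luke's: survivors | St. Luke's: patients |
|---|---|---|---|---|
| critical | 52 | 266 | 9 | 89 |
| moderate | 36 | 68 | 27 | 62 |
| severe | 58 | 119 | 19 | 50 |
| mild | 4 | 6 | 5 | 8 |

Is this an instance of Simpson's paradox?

No

Critical: Lakeside 52/266 = 19.5%, St. Luke's 9/89 = 10.1% → Lakeside
Moderate: Lakeside 36/68 = 52.9%, St. Luke's 27/62 = 43.5% → Lakeside
Severe: Lakeside 58/119 = 48.7%, St. Luke's 19/50 = 38.0% → Lakeside
Mild: Lakeside 4/6 = 66.7%, St. Luke's 5/8 = 62.5% → Lakeside
Overall: Lakeside 150/459 = 32.7%, St. Luke's 60/209 = 28.7% → Lakeside
Lakeside wins overall and in every case group — no reversal.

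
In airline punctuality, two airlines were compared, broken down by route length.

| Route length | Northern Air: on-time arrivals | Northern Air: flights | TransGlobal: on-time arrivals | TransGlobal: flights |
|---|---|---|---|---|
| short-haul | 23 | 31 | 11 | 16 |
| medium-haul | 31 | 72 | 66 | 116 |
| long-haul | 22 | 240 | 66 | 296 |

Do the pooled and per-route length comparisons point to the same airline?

No

Short-haul: Northern Air 23/31 = 74.2%, TransGlobal 11/16 = 68.8% → Northern Air
Medium-haul: Northern Air 31/72 = 43.1%, TransGlobal 66/116 = 56.9% → TransGlobal
Long-haul: Northern Air 22/240 = 9.2%, TransGlobal 66/296 = 22.3% → TransGlobal
Overall: Northern Air 76/343 = 22.2%, TransGlobal 143/428 = 33.4% → TransGlobal
Neither sweeps: Northern Air wins 1 of 3 groups, TransGlobal wins 2. TransGlobal wins overall but not every group — no Simpson reversal.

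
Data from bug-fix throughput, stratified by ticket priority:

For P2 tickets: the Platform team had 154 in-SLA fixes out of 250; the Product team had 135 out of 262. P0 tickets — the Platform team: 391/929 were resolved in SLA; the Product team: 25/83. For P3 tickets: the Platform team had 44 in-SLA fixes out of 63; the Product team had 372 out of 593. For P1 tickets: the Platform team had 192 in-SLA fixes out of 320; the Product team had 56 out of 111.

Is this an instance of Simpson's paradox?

P2: the Platform team 154/250 = 61.6%, the Product team 135/262 = 51.5% → the Platform team
P0: the Platform team 391/929 = 42.1%, the Product team 25/83 = 30.1% → the Platform team
P3: the Platform team 44/63 = 69.8%, the Product team 372/593 = 62.7% → the Platform team
P1: the Platform team 192/320 = 60.0%, the Product team 56/111 = 50.5% → the Platform team
Overall: the Platform team 781/1562 = 50.0%, the Product team 588/1049 = 56.1% → the Product team
The Platform team wins each ticket group but the Product team wins overall — the comparison reverses. The Platform team's tickets skew toward P0, which has a lower base rate.

Yes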